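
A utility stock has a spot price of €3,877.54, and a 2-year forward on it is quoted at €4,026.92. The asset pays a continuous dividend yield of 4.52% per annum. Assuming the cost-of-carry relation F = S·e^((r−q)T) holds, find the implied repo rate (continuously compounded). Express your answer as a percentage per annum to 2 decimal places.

From F = S·e^((r−q)T): (r − q) = ln(F/S)/T
ln(4026.92/3877.54) = ln(1.038524) = 0.037800
(r − q) = 0.037800 / (2) = 0.018900
r = ln(F/S)/T + q = 0.018900 + 0.0452 = 0.064100
r = 6.41%

6.41%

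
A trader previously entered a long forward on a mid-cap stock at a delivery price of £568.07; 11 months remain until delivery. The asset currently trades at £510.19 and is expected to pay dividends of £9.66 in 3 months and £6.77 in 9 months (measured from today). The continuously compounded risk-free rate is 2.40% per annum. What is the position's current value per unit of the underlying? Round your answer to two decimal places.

PV(remaining dividends) I = 9.66·e^(−0.0240·3/12) + 6.77·e^(−0.0240·9/12) = 16.2514
Current forward F = (S − I)·e^(rT) = (510.19 − 16.2514)·e^(0.0240·11/12) = 493.9386 × 1.022244 = 504.9258
Value (long) = (F − K)·e^(−rT) = (504.9258 − 568.07) × 0.978240 = -61.7702
Value = -£61.77

-£61.77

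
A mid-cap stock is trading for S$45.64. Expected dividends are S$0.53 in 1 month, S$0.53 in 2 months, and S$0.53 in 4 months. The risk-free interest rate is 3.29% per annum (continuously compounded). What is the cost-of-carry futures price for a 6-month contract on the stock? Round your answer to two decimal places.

S$44.79

PV(dividends) I = 0.53·e^(−0.0329·1/12) + 0.53·e^(−0.0329·2/12) + 0.53·e^(−0.0329·4/12)
I = 0.5285 + 0.5271 + 0.5242 = 1.5798
F = (S − I)·e^(rT) = (45.64 − 1.5798) · e^(0.0329·6/12)
= 44.0602 · e^0.016450 = 44.0602 × 1.016586 = S$44.79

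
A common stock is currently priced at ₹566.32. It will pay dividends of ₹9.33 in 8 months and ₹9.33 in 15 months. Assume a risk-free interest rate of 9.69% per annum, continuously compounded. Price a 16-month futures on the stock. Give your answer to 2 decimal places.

PV(dividends) I = 9.33·e^(−0.0969·8/12) + 9.33·e^(−0.0969·15/12)
I = 8.7463 + 8.2657 = 17.0120
F = (S − I)·e^(rT) = (566.32 − 17.0120) · e^(0.0969·16/12)
= 549.3080 · e^0.129200 = 549.3080 × 1.137918 = ₹625.07

₹625.07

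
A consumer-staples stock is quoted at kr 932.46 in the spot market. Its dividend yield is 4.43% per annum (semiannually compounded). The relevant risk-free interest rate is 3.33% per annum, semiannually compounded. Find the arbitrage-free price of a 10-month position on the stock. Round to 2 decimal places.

kr 924.11

F = S · (1+r/2)^(2T) / (1+q/2)^(2T)
= 932.46 × 1.027904 / 1.037189 = 932.46 × 0.991048
F = kr 924.11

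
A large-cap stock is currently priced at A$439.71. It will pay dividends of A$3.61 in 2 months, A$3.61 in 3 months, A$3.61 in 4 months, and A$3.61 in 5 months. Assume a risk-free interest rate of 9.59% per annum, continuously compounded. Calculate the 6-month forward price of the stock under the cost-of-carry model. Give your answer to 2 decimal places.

A$446.58

PV(dividends) I = 3.61·e^(−0.0959·2/12) + 3.61·e^(−0.0959·3/12) + 3.61·e^(−0.0959·4/12) + 3.61·e^(−0.0959·5/12)
I = 3.5528 + 3.5245 + 3.4964 + 3.4686 = 14.0423
F = (S − I)·e^(rT) = (439.71 − 14.0423) · e^(0.0959·6/12)
= 425.6677 · e^0.047950 = 425.6677 × 1.049118 = A$446.58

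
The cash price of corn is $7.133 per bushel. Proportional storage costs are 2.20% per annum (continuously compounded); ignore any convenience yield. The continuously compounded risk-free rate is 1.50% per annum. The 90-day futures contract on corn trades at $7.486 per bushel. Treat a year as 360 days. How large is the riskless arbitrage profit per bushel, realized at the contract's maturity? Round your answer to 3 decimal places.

$0.287 per bushel

Fair futures: F* = S·e^(carry·T), with carry = (r + u) = 0.0150 + 0.0220 = 0.0370
F* = 7.133 · e^(0.0370 × 90/360) = 7.133 · e^0.009250 = 7.133 × 1.009293 = $7.1993
Market $7.486 > fair $7.1993: forward overpriced → cash-and-carry (buy spot, short the forward).
At maturity, profit = |F_mkt − F*| = |7.486 − 7.1993| = $0.287 per bushel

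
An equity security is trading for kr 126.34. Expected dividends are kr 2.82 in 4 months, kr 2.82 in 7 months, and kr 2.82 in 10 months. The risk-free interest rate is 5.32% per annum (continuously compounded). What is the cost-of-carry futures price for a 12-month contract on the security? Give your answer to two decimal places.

PV(dividends) I = 2.82·e^(−0.0532·4/12) + 2.82·e^(−0.0532·7/12) + 2.82·e^(−0.0532·10/12)
I = 2.7704 + 2.7338 + 2.6977 = 8.2019
F = (S − I)·e^(rT) = (126.34 − 8.2019) · e^(0.0532·12/12)
= 118.1381 · e^0.053200 = 118.1381 × 1.054641 = kr 124.59

kr 124.59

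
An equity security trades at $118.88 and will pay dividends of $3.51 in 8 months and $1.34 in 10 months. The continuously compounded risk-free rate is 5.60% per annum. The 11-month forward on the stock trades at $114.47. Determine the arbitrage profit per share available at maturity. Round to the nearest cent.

PV(dividends) I = 3.51·e^(−0.0560·8/12) + 1.34·e^(−0.0560·10/12) = 4.6603
Fair forward F* = (S − I)·e^(rT) = (118.88 − 4.6603)·e^0.051333 = 114.2197 × 1.052673 = 120.2360
Market $114.47 < fair 120.2360: forward underpriced → reverse cash-and-carry (short the stock, invest proceeds at r, pay the dividends, go long the forward).
Profit at T = |F_mkt − F*| = |114.47 − 120.2360| = $5.77 per share

$5.77 per share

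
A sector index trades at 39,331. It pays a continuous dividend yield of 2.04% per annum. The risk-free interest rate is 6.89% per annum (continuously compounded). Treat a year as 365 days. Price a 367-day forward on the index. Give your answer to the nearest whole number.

F = S·e^((r − q)T) = 39331 · e^((0.0689 − 0.0204) × 367/365)
= 39331 · e^0.048766 = 39331 × 1.049975
F = 41,297

41,297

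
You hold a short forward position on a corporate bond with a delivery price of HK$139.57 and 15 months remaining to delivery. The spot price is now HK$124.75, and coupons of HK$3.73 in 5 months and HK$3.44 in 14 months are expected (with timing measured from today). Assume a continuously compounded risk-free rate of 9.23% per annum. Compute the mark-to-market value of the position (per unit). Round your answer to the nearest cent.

HK$6.29

PV(remaining coupons) I = 3.73·e^(−0.0923·5/12) + 3.44·e^(−0.0923·14/12) = 6.6781
Current forward F = (S − I)·e^(rT) = (124.75 − 6.6781)·e^(0.0923·15/12) = 118.0719 × 1.122294 = 132.5114
Value (long) = (F − K)·e^(−rT) = (132.5114 − 139.57) × 0.891032 = -6.2894
Short position value = −(long value) = HK$6.29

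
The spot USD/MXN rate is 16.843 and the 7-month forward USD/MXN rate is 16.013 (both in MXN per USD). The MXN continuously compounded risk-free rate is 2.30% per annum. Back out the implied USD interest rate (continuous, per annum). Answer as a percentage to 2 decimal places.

F = S·e^((r_MXN − r_USD)T) ⇒ r_USD = r_MXN − ln(F/S)/T
ln(16.013/16.843) = -0.050534; /(7/12) = -0.086630
r_USD = 0.0230 + 0.086630 = 0.109630
r_USD = 10.96%

10.96%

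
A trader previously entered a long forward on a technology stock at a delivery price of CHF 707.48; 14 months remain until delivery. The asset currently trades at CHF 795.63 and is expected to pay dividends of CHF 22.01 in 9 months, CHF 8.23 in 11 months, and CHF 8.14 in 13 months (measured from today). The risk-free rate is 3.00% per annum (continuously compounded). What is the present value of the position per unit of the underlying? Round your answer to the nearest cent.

CHF 75.08

PV(remaining dividends) I = 22.01·e^(−0.0300·9/12) + 8.23·e^(−0.0300·11/12) + 8.14·e^(−0.0300·13/12) = 37.4068
Current forward F = (S − I)·e^(rT) = (795.63 − 37.4068)·e^(0.0300·14/12) = 758.2232 × 1.035620 = 785.2311
Value (long) = (F − K)·e^(−rT) = (785.2311 − 707.48) × 0.965605 = 75.0769
Value = CHF 75.08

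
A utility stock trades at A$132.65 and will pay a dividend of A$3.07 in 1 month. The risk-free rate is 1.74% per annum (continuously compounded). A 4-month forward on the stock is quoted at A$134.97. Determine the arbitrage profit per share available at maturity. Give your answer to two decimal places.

PV(dividends) I = 3.07·e^(−0.0174·1/12) = 3.0656
Fair forward F* = (S − I)·e^(rT) = (132.65 − 3.0656)·e^0.005800 = 129.5844 × 1.005817 = 130.3382
Market A$134.97 > fair 130.3382: forward overpriced → cash-and-carry (borrow at r, buy the stock and collect the dividends, short the forward).
Profit at T = |F_mkt − F*| = |134.97 − 130.3382| = A$4.63 per share

A$4.63 per share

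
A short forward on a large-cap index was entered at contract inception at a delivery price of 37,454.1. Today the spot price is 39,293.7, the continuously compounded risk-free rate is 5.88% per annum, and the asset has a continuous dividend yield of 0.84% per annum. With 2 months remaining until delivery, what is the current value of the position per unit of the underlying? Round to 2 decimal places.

Current fair forward for the remaining 2 months: F = S·e^((r − q)·T), (r − q) = 0.0588 − 0.0084 = 0.0504
F = 39293.7 · e^(0.0504 × 2/12) = 39293.7 × 1.00843538 = 39625.1573
Value of long forward = (F − K)·e^(−rT) = (39625.1573 − 37454.1) · e^(−0.0588·2/12)
= 2171.0573 × 0.99024786 = 2149.88
Short position value = −(long value) = -2149.88

-2149.88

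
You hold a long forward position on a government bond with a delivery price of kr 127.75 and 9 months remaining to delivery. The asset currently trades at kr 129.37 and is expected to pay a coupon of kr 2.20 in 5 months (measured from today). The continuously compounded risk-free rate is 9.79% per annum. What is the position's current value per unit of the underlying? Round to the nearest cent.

kr 8.55

PV(remaining coupons) I = 2.20·e^(−0.0979·5/12) = 2.1121
Current forward F = (S − I)·e^(rT) = (129.37 − 2.1121)·e^(0.0979·9/12) = 127.2579 × 1.076188 = 136.9534
Value (long) = (F − K)·e^(−rT) = (136.9534 − 127.75) × 0.929206 = 8.5519
Value = kr 8.55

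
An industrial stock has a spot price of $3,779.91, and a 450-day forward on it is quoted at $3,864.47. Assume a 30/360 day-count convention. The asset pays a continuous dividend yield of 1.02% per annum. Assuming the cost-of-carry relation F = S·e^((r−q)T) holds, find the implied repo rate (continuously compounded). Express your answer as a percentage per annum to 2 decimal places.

2.79%

From F = S·e^((r−q)T): (r − q) = ln(F/S)/T
ln(3864.47/3779.91) = ln(1.022371) = 0.022124
(r − q) = 0.022124 / (450/360) = 0.017699
r = ln(F/S)/T + q = 0.017699 + 0.0102 = 0.027899
r = 2.79%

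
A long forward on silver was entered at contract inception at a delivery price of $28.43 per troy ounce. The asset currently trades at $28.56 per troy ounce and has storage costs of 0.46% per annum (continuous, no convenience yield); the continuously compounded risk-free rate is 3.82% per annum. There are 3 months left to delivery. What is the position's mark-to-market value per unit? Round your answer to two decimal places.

$0.43 per troy ounce

Current fair forward for the remaining 3 months: F = S·e^((r + u)·T), (r + u) = 0.0382 + 0.0046 = 0.0428
F = 28.56 · e^(0.0428 × 3/12) = 28.56 × 1.010757 = 28.8672
Value of long forward = (F − K)·e^(−rT) = (28.8672 − 28.43) · e^(−0.0382·3/12)
= 0.4372 × 0.990495 = 0.43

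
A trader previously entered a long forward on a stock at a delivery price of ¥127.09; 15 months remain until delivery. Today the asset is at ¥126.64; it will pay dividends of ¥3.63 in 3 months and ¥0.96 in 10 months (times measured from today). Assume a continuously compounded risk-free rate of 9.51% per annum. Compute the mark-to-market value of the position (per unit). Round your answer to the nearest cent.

¥9.36

PV(remaining dividends) I = 3.63·e^(−0.0951·3/12) + 0.96·e^(−0.0951·10/12) = 4.4316
Current forward F = (S − I)·e^(rT) = (126.64 − 4.4316)·e^(0.0951·15/12) = 122.2084 × 1.126229 = 137.6346
Value (long) = (F − K)·e^(−rT) = (137.6346 − 127.09) × 0.887919 = 9.3628
Value = ¥9.36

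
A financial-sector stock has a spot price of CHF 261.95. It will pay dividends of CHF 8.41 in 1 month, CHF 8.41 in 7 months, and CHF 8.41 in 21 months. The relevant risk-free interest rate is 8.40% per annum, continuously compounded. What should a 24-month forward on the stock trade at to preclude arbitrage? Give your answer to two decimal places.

PV(dividends) I = 8.41·e^(−0.0840·1/12) + 8.41·e^(−0.0840·7/12) + 8.41·e^(−0.0840·21/12)
I = 8.3513 + 8.0078 + 7.2603 = 23.6194
F = (S − I)·e^(rT) = (261.95 − 23.6194) · e^(0.0840·24/12)
= 238.3306 · e^0.168000 = 238.3306 × 1.182937 = CHF 281.93

CHF 281.93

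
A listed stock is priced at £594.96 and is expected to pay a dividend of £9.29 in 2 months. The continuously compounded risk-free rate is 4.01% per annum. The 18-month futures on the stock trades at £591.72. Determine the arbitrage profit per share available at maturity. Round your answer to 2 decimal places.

PV(dividends) I = 9.29·e^(−0.0401·2/12) = 9.2281
Fair futures F* = (S − I)·e^(rT) = (594.96 − 9.2281)·e^0.060150 = 585.7319 × 1.061996 = 622.0449
Market £591.72 < fair 622.0449: forward underpriced → reverse cash-and-carry (short the stock, invest proceeds at r, pay the dividends, go long the forward).
Profit at T = |F_mkt − F*| = |591.72 − 622.0449| = £30.32 per share

£30.32 per share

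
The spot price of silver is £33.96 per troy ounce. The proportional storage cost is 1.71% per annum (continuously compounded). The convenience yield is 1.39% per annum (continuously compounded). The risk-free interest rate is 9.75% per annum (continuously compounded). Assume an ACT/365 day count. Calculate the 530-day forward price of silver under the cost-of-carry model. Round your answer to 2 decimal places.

£39.31 per troy ounce

Net carry = r + u − y = 0.0975 + 0.0171 − 0.0139 = 0.1007
F = S·e^((r+u−y)T) = 33.96 · e^(0.1007 × 530/365) = 33.96 · e^0.146222
= 33.96 × 1.157453 = £39.31 per troy ounce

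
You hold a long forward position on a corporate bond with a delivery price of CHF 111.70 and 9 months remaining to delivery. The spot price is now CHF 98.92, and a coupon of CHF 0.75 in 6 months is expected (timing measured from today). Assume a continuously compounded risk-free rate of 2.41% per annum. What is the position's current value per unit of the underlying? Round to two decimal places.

PV(remaining coupons) I = 0.75·e^(−0.0241·6/12) = 0.7410
Current forward F = (S − I)·e^(rT) = (98.92 − 0.7410)·e^(0.0241·9/12) = 98.1790 × 1.018239 = 99.9697
Value (long) = (F − K)·e^(−rT) = (99.9697 − 111.70) × 0.982087 = -11.5202
Value = -CHF 11.52

-CHF 11.52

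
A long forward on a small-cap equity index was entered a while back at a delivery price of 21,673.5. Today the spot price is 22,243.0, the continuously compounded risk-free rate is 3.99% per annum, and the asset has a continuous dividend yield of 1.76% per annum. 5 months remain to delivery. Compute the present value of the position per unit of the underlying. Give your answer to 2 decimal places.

Current fair forward for the remaining 5 months: F = S·e^((r − q)·T), (r − q) = 0.0399 − 0.0176 = 0.0223
F = 22243.0 · e^(0.0223 × 5/12) = 22243.0 × 1.00933497 = 22450.6377
Value of long forward = (F − K)·e^(−rT) = (22450.6377 − 21673.5) · e^(−0.0399·5/12)
= 777.1377 × 0.98351243 = 764.32

764.32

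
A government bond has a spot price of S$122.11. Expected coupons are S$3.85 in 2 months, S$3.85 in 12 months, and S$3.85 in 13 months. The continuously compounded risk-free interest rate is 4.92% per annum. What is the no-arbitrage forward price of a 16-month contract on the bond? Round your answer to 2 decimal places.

S$118.50

PV(coupons) I = 3.85·e^(−0.0492·2/12) + 3.85·e^(−0.0492·12/12) + 3.85·e^(−0.0492·13/12)
I = 3.8186 + 3.6652 + 3.6502 = 11.1340
F = (S − I)·e^(rT) = (122.11 − 11.1340) · e^(0.0492·16/12)
= 110.9760 · e^0.065600 = 110.9760 × 1.067800 = S$118.50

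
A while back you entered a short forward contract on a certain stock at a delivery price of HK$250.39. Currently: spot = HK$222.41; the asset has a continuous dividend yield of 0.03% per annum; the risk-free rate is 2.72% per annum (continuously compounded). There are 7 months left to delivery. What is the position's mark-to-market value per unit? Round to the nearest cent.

Current fair forward for the remaining 7 months: F = S·e^((r − q)·T), (r − q) = 0.0272 − 0.0003 = 0.0269
F = 222.41 · e^(0.0269 × 7/12) = 222.41 × 1.015815 = 225.9274
Value of long forward = (F − K)·e^(−rT) = (225.9274 − 250.39) · e^(−0.0272·7/12)
= -24.4626 × 0.984259 = -24.08
Short position value = −(long value) = HK$24.08

HK$24.08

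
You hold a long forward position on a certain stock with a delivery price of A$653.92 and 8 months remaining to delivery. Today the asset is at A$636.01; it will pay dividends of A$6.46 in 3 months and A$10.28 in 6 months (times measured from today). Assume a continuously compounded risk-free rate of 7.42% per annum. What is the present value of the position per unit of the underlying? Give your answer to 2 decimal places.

-A$2.60

PV(remaining dividends) I = 6.46·e^(−0.0742·3/12) + 10.28·e^(−0.0742·6/12) = 16.2469
Current forward F = (S − I)·e^(rT) = (636.01 − 16.2469)·e^(0.0742·8/12) = 619.7631 × 1.050711 = 651.1919
Value (long) = (F − K)·e^(−rT) = (651.1919 − 653.92) × 0.951737 = -2.5964
Value = -A$2.60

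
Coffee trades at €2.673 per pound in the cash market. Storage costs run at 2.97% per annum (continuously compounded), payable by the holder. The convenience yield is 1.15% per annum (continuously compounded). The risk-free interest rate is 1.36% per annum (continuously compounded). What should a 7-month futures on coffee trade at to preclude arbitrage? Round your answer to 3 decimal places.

Net carry = r + u − y = 0.0136 + 0.0297 − 0.0115 = 0.0318
F = S·e^((r+u−y)T) = 2.673 · e^(0.0318 × 7/12) = 2.673 · e^0.018550
= 2.673 × 1.018723 = €2.723 per pound

€2.723 per pound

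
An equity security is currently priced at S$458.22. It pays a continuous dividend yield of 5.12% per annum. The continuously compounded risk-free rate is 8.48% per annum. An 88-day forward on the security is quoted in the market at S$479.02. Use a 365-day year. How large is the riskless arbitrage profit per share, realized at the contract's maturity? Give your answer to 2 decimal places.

Fair forward: F* = S·e^(carry·T), with carry = (r − q) = 0.0848 − 0.0512 = 0.0336
F* = 458.22 · e^(0.0336 × 88/365) = 458.22 · e^0.008101 = 458.22 × 1.008134 = S$461.9472
Market S$479.02 > fair S$461.9472: forward overpriced → cash-and-carry (buy spot, short the forward).
At maturity, profit = |F_mkt − F*| = |479.02 − 461.9472| = S$17.07 per share

S$17.07 per share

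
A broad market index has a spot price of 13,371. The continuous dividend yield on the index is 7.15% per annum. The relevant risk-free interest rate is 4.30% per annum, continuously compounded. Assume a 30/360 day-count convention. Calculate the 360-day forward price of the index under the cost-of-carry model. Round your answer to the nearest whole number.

12,995

F = S·e^((r − q)T) = 13371 · e^((0.0430 − 0.0715) × 360/360)
= 13371 · e^-0.028500 = 13371 × 0.971902
F = 12,995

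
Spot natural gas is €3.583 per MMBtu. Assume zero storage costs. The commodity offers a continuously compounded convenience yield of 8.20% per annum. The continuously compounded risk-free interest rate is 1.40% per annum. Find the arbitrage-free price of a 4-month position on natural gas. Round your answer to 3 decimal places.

€3.503 per MMBtu

Net carry = r + u − y = 0.0140 + 0.0000 − 0.0820 = -0.0680
F = S·e^((r+u−y)T) = 3.583 · e^(-0.0680 × 4/12) = 3.583 · e^-0.022667
= 3.583 × 0.977588 = €3.503 per MMBtu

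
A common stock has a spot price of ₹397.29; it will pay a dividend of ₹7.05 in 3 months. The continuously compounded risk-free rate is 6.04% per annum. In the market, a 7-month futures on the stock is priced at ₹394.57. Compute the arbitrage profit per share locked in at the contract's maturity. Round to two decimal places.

PV(dividends) I = 7.05·e^(−0.0604·3/12) = 6.9443
Fair futures F* = (S − I)·e^(rT) = (397.29 − 6.9443)·e^0.035233 = 390.3457 × 1.035861 = 404.3439
Market ₹394.57 < fair 404.3439: forward underpriced → reverse cash-and-carry (short the stock, invest proceeds at r, pay the dividends, go long the forward).
Profit at T = |F_mkt − F*| = |394.57 − 404.3439| = ₹9.77 per share

₹9.77 per share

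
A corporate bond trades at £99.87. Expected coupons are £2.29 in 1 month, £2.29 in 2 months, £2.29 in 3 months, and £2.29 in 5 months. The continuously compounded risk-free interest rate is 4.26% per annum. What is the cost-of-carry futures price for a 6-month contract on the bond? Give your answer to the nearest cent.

PV(coupons) I = 2.29·e^(−0.0426·1/12) + 2.29·e^(−0.0426·2/12) + 2.29·e^(−0.0426·3/12) + 2.29·e^(−0.0426·5/12)
I = 2.2819 + 2.2738 + 2.2657 + 2.2497 = 9.0711
F = (S − I)·e^(rT) = (99.87 − 9.0711) · e^(0.0426·6/12)
= 90.7989 · e^0.021300 = 90.7989 × 1.021528 = £92.75

£92.75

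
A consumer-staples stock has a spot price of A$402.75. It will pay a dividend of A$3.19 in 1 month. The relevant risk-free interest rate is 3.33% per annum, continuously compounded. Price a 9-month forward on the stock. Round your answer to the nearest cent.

PV(dividends) I = 3.19·e^(−0.0333·1/12)
I = 3.1812
F = (S − I)·e^(rT) = (402.75 − 3.1812) · e^(0.0333·9/12)
= 399.5688 · e^0.024975 = 399.5688 × 1.025289 = A$409.67

A$409.67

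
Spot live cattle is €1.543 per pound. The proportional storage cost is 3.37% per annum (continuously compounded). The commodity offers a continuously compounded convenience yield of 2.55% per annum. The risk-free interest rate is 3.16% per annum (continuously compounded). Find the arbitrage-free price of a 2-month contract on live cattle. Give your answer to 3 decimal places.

Net carry = r + u − y = 0.0316 + 0.0337 − 0.0255 = 0.0398
F = S·e^((r+u−y)T) = 1.543 · e^(0.0398 × 2/12) = 1.543 · e^0.006633
= 1.543 × 1.006655 = €1.553 per pound

€1.553 per pound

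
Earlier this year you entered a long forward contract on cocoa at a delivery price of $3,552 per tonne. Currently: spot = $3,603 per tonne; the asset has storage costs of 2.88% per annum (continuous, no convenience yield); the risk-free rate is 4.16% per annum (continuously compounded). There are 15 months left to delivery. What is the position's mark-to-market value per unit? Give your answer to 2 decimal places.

$363.05 per tonne

Current fair forward for the remaining 15 months: F = S·e^((r + u)·T), (r + u) = 0.0416 + 0.0288 = 0.0704
F = 3603 · e^(0.0704 × 15/12) = 3603 × 1.09198812 = 3934.4332
Value of long forward = (F − K)·e^(−rT) = (3934.4332 − 3552) · e^(−0.0416·15/12)
= 382.4332 × 0.94932887 = 363.05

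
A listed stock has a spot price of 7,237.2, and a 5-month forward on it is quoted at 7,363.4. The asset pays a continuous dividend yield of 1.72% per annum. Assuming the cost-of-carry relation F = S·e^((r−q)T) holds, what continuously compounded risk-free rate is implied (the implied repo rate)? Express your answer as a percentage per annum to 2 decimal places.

5.87%

From F = S·e^((r−q)T): (r − q) = ln(F/S)/T
ln(7363.4/7237.2) = ln(1.017438) = 0.017288
(r − q) = 0.017288 / (5/12) = 0.041491
r = ln(F/S)/T + q = 0.041491 + 0.0172 = 0.058691
r = 5.87%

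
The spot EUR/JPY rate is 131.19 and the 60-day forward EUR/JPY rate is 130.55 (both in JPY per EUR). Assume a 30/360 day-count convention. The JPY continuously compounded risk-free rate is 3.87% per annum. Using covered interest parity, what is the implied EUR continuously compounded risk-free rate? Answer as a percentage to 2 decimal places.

F = S·e^((r_JPY − r_EUR)T) ⇒ r_EUR = r_JPY − ln(F/S)/T
ln(130.55/131.19) = -0.004890; /(60/360) = -0.029340
r_EUR = 0.0387 + 0.029340 = 0.068040
r_EUR = 6.80%

6.80%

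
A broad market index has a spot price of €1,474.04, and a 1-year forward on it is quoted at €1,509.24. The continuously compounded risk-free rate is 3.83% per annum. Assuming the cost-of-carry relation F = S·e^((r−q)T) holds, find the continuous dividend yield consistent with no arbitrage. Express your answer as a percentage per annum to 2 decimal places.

1.47%

From F = S·e^((r−q)T): (r − q) = ln(F/S)/T
ln(1509.24/1474.04) = ln(1.023880) = 0.023599
(r − q) = 0.023599 / (1) = 0.023599
q = r − ln(F/S)/T = 0.0383 − 0.023599 = 0.014701
q = 1.47%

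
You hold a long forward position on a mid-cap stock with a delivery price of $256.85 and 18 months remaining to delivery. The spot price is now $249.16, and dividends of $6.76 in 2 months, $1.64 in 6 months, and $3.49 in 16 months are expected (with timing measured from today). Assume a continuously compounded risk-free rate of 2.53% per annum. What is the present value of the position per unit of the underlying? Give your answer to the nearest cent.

-$9.85

PV(remaining dividends) I = 6.76·e^(−0.0253·2/12) + 1.64·e^(−0.0253·6/12) + 3.49·e^(−0.0253·16/12) = 11.7252
Current forward F = (S − I)·e^(rT) = (249.16 − 11.7252)·e^(0.0253·18/12) = 237.4348 × 1.038679 = 246.6185
Value (long) = (F − K)·e^(−rT) = (246.6185 − 256.85) × 0.962761 = -9.8505
Value = -$9.85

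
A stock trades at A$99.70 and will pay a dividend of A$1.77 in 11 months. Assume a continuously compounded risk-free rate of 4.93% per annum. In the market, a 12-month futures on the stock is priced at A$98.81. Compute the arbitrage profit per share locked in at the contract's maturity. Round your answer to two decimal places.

PV(dividends) I = 1.77·e^(−0.0493·11/12) = 1.6918
Fair futures F* = (S − I)·e^(rT) = (99.70 − 1.6918)·e^0.049300 = 98.0082 × 1.050535 = 102.9610
Market A$98.81 < fair 102.9610: forward underpriced → reverse cash-and-carry (short the stock, invest proceeds at r, pay the dividends, go long the forward).
Profit at T = |F_mkt − F*| = |98.81 − 102.9610| = A$4.15 per share

A$4.15 per share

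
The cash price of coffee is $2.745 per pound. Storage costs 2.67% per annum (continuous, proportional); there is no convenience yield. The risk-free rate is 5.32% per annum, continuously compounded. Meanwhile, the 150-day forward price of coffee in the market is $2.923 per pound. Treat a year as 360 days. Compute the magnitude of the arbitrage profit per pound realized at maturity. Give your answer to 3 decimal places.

$0.085 per pound

Fair forward: F* = S·e^(carry·T), with carry = (r + u) = 0.0532 + 0.0267 = 0.0799
F* = 2.745 · e^(0.0799 × 150/360) = 2.745 · e^0.033292 = 2.745 × 1.033852 = $2.8379
Market $2.923 > fair $2.8379: forward overpriced → cash-and-carry (buy spot, short the forward).
At maturity, profit = |F_mkt − F*| = |2.923 − 2.8379| = $0.085 per pound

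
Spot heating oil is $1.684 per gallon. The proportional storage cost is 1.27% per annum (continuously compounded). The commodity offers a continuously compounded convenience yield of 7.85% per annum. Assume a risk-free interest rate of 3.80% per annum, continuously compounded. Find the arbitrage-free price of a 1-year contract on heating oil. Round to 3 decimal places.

Net carry = r + u − y = 0.0380 + 0.0127 − 0.0785 = -0.0278
F = S·e^((r+u−y)T) = 1.684 · e^(-0.0278 × 1) = 1.684 · e^-0.027800
= 1.684 × 0.972583 = $1.638 per gallon

$1.638 per gallon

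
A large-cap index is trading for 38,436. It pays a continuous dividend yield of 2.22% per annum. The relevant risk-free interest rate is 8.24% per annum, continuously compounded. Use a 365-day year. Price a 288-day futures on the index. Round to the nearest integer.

40,306

F = S·e^((r − q)T) = 38436 · e^((0.0824 − 0.0222) × 288/365)
= 38436 · e^0.047500 = 38436 × 1.048646
F = 40,306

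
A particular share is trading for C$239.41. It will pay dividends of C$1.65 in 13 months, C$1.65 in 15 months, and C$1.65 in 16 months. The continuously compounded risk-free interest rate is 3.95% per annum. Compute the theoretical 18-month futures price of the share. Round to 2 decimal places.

C$249.02

PV(dividends) I = 1.65·e^(−0.0395·13/12) + 1.65·e^(−0.0395·15/12) + 1.65·e^(−0.0395·16/12)
I = 1.5809 + 1.5705 + 1.5653 = 4.7167
F = (S − I)·e^(rT) = (239.41 − 4.7167) · e^(0.0395·18/12)
= 234.6933 · e^0.059250 = 234.6933 × 1.061040 = C$249.02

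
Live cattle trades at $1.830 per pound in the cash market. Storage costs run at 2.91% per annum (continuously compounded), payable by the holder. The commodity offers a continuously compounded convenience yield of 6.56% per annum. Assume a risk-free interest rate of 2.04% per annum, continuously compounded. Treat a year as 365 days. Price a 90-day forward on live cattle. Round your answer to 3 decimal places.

Net carry = r + u − y = 0.0204 + 0.0291 − 0.0656 = -0.0161
F = S·e^((r+u−y)T) = 1.830 · e^(-0.0161 × 90/365) = 1.830 · e^-0.003970
= 1.830 × 0.996038 = $1.823 per pound

$1.823 per pound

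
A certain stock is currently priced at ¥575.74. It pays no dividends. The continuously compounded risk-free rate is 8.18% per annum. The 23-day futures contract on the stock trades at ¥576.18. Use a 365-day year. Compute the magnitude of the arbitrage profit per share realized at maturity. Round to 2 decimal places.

Fair futures: F* = S·e^(carry·T), with carry = r = 0.0818
F* = 575.74 · e^(0.0818 × 23/365) = 575.74 · e^0.005155 = 575.74 × 1.005168 = ¥578.7154
Market ¥576.18 < fair ¥578.7154: forward underpriced → reverse cash-and-carry (short spot, go long the forward).
At maturity, profit = |F_mkt − F*| = |576.18 − 578.7154| = ¥2.54 per share

¥2.54 per share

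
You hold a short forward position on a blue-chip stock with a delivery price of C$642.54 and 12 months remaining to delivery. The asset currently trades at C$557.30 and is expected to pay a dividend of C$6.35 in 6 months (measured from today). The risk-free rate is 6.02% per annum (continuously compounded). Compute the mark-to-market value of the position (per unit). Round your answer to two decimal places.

PV(remaining dividends) I = 6.35·e^(−0.0602·6/12) = 6.1617
Current forward F = (S − I)·e^(rT) = (557.30 − 6.1617)·e^(0.0602·12/12) = 551.1383 × 1.062049 = 585.3359
Value (long) = (F − K)·e^(−rT) = (585.3359 − 642.54) × 0.941576 = -53.8620
Short position value = −(long value) = C$53.86

C$53.86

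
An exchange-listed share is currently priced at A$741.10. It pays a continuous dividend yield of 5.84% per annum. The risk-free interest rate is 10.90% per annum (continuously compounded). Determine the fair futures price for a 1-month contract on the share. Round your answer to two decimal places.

F = S·e^((r − q)T) = 741.10 · e^((0.1090 − 0.0584) × 1/12)
= 741.10 · e^0.004217 = 741.10 × 1.004226
F = A$744.23

A$744.23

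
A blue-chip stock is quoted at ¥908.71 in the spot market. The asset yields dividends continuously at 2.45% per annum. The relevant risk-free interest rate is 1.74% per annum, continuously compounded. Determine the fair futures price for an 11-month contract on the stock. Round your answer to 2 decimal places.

¥902.82

F = S·e^((r − q)T) = 908.71 · e^((0.0174 − 0.0245) × 11/12)
= 908.71 · e^-0.006508 = 908.71 × 0.993513
F = ¥902.82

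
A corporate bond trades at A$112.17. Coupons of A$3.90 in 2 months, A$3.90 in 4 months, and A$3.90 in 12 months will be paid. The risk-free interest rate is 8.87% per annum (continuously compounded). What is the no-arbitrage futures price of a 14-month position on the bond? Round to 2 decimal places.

PV(coupons) I = 3.90·e^(−0.0887·2/12) + 3.90·e^(−0.0887·4/12) + 3.90·e^(−0.0887·12/12)
I = 3.8428 + 3.7864 + 3.5690 = 11.1982
F = (S − I)·e^(rT) = (112.17 − 11.1982) · e^(0.0887·14/12)
= 100.9718 · e^0.103483 = 100.9718 × 1.109027 = A$111.98

A$111.98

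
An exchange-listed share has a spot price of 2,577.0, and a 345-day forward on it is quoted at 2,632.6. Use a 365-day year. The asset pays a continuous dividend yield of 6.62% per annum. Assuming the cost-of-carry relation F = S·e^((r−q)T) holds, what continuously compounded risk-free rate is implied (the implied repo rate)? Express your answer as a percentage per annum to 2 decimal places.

8.88%

From F = S·e^((r−q)T): (r − q) = ln(F/S)/T
ln(2632.6/2577.0) = ln(1.021575) = 0.021346
(r − q) = 0.021346 / (345/365) = 0.022583
r = ln(F/S)/T + q = 0.022583 + 0.0662 = 0.088783
r = 8.88%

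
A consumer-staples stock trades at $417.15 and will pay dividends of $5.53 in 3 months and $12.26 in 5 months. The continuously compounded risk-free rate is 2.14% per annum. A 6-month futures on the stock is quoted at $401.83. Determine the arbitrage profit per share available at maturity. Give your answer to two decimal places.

PV(dividends) I = 5.53·e^(−0.0214·3/12) + 12.26·e^(−0.0214·5/12) = 17.6517
Fair futures F* = (S − I)·e^(rT) = (417.15 − 17.6517)·e^0.010700 = 399.4983 × 1.010757 = 403.7957
Market $401.83 < fair 403.7957: forward underpriced → reverse cash-and-carry (short the stock, invest proceeds at r, pay the dividends, go long the forward).
Profit at T = |F_mkt − F*| = |401.83 − 403.7957| = $1.97 per share

$1.97 per share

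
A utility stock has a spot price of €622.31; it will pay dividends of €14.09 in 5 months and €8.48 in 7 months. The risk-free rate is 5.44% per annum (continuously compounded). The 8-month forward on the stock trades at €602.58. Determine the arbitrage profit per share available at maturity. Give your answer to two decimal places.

PV(dividends) I = 14.09·e^(−0.0544·5/12) + 8.48·e^(−0.0544·7/12) = 21.9893
Fair forward F* = (S − I)·e^(rT) = (622.31 − 21.9893)·e^0.036267 = 600.3207 × 1.036933 = 622.4923
Market €602.58 < fair 622.4923: forward underpriced → reverse cash-and-carry (short the stock, invest proceeds at r, pay the dividends, go long the forward).
Profit at T = |F_mkt − F*| = |602.58 − 622.4923| = €19.91 per share

€19.91 per share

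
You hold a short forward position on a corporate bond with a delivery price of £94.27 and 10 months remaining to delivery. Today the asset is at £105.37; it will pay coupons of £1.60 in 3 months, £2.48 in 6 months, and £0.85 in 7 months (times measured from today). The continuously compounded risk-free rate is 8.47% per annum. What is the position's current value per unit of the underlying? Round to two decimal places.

-£12.77

PV(remaining coupons) I = 1.60·e^(−0.0847·3/12) + 2.48·e^(−0.0847·6/12) + 0.85·e^(−0.0847·7/12) = 4.7527
Current forward F = (S − I)·e^(rT) = (105.37 − 4.7527)·e^(0.0847·10/12) = 100.6173 × 1.073134 = 107.9758
Value (long) = (F − K)·e^(−rT) = (107.9758 − 94.27) × 0.931850 = 12.7717
Short position value = −(long value) = -£12.77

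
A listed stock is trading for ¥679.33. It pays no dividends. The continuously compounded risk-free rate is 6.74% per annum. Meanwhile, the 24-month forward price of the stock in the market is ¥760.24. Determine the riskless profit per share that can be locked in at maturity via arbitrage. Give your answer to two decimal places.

Fair forward: F* = S·e^(carry·T), with carry = r = 0.0674
F* = 679.33 · e^(0.0674 × 24/12) = 679.33 · e^0.134800 = 679.33 × 1.144308 = ¥777.3628
Market ¥760.24 < fair ¥777.3628: forward underpriced → reverse cash-and-carry (short spot, go long the forward).
At maturity, profit = |F_mkt − F*| = |760.24 − 777.3628| = ¥17.12 per share

¥17.12 per share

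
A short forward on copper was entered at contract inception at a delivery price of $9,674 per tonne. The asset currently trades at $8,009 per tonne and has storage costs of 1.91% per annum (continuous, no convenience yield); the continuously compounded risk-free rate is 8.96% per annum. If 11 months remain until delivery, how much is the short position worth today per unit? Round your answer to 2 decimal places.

$760.74 per tonne

Current fair forward for the remaining 11 months: F = S·e^((r + u)·T), (r + u) = 0.0896 + 0.0191 = 0.1087
F = 8009 · e^(0.1087 × 11/12) = 8009 × 1.10477497 = 8848.1427
Value of long forward = (F − K)·e^(−rT) = (8848.1427 − 9674) · e^(−0.0896·11/12)
= -825.8573 × 0.92114913 = -760.74
Short position value = −(long value) = $760.74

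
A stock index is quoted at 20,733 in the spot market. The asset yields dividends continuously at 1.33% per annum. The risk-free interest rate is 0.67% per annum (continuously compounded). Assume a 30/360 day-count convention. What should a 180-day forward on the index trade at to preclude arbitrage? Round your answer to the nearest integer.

F = S·e^((r − q)T) = 20733 · e^((0.0067 − 0.0133) × 180/360)
= 20733 · e^-0.003300 = 20733 × 0.996705
F = 20,665

20,665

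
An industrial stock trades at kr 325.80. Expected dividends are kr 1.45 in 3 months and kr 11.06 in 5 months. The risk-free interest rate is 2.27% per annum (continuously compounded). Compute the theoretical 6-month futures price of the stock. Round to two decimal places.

kr 316.98

PV(dividends) I = 1.45·e^(−0.0227·3/12) + 11.06·e^(−0.0227·5/12)
I = 1.4418 + 10.9559 = 12.3977
F = (S − I)·e^(rT) = (325.80 − 12.3977) · e^(0.0227·6/12)
= 313.4023 · e^0.011350 = 313.4023 × 1.011415 = kr 316.98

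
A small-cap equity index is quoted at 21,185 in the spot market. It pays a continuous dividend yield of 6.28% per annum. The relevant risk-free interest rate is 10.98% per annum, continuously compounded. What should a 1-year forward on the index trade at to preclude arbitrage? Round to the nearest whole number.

F = S·e^((r − q)T) = 21185 · e^((0.1098 − 0.0628) × 12/12)
= 21185 · e^0.047000 = 21185 × 1.048122
F = 22,204

22,204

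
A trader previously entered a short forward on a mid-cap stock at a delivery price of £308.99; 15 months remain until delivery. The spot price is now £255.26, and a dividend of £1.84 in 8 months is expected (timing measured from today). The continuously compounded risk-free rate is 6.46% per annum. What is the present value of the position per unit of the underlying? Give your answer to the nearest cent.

£31.52

PV(remaining dividends) I = 1.84·e^(−0.0646·8/12) = 1.7624
Current forward F = (S − I)·e^(rT) = (255.26 − 1.7624)·e^(0.0646·15/12) = 253.4976 × 1.084100 = 274.8167
Value (long) = (F − K)·e^(−rT) = (274.8167 − 308.99) × 0.922424 = -31.5223
Short position value = −(long value) = £31.52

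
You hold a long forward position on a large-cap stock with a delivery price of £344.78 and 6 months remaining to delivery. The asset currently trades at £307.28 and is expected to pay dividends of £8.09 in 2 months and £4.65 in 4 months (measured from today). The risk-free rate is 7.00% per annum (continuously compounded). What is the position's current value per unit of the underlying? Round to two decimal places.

PV(remaining dividends) I = 8.09·e^(−0.0700·2/12) + 4.65·e^(−0.0700·4/12) = 12.5389
Current forward F = (S − I)·e^(rT) = (307.28 − 12.5389)·e^(0.0700·6/12) = 294.7411 × 1.035620 = 305.2398
Value (long) = (F − K)·e^(−rT) = (305.2398 − 344.78) × 0.965605 = -38.1802
Value = -£38.18

-£38.18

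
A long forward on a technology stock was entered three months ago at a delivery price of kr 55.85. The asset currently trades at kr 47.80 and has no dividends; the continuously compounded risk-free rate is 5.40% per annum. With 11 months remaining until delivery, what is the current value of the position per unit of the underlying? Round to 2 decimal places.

Current fair forward for the remaining 11 months: F = S·e^(r·T), r = 0.0540
F = 47.80 · e^(0.0540 × 11/12) = 47.80 × 1.050746 = 50.2257
Value of long forward = (F − K)·e^(−rT) = (50.2257 − 55.85) · e^(−0.0540·11/12)
= -5.6243 × 0.951705 = -5.35

-kr 5.35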